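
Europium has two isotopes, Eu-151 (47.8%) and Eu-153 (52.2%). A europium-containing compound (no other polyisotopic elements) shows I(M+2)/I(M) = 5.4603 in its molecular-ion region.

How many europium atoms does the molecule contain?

5

The M+2/M ratio from n Eu atoms is n · q/p = n · 0.522/0.478.
n = 5.4603 × 0.478/0.522 = 5.00 ≈ 5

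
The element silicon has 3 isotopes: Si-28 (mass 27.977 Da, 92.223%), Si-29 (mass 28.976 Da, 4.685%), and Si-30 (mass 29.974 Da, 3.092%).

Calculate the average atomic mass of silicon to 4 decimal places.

28.0856 Da

Average mass = Σ (abundance × isotope mass) = 0.92223 × 27.977 + 0.04685 × 28.976 + 0.03092 × 29.974
= 25.80123 + 1.35753 + 0.92680 = 28.08556 Da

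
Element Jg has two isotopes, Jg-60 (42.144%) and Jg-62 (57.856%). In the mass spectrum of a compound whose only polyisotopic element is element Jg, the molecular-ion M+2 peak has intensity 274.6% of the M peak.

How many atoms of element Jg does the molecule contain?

2

The M+2/M ratio from n Jg atoms is n · q/p = n · 0.57856/0.42144.
n = 2.746 × 0.42144/0.57856 = 2.00 ≈ 2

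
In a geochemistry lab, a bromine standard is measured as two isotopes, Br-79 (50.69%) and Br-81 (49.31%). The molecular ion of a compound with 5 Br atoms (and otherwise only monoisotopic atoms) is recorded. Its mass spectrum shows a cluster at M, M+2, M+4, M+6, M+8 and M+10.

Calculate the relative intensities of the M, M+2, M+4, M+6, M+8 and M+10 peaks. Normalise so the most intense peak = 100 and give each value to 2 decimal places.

10.57 : 51.40 : 100.00 : 97.28 : 47.31 : 9.21

The 5 Br atoms are independent, so intensities follow the terms of (0.5069 + 0.4931)^5.
P(M) = 0.5069^5 = 0.033467
P(M+2) = 5 × 0.5069^4 × 0.4931^1 = 0.162777
P(M+4) = 10 × 0.5069^3 × 0.4931^2 = 0.316692
P(M+6) = 10 × 0.5069^2 × 0.4931^3 = 0.308070
P(M+8) = 5 × 0.5069^1 × 0.4931^4 = 0.149842
P(M+10) = 0.4931^5 = 0.029152
The M+4 peak is largest (0.316692); scaling to 100 gives 10.57 : 51.40 : 100.00 : 97.28 : 47.31 : 9.21.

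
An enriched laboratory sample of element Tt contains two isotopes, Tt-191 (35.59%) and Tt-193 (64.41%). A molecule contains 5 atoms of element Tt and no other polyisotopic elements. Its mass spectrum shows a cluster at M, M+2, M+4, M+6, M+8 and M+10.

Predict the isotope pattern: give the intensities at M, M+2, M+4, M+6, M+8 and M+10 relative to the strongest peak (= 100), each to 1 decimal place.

1.7 : 15.3 : 55.3 : 100.0 : 90.5 : 32.8

The 5 Tt atoms are independent, so intensities follow the terms of (0.3559 + 0.6441)^5.
P(M) = 0.3559^5 = 0.005710
P(M+2) = 5 × 0.3559^4 × 0.6441^1 = 0.051670
P(M+4) = 10 × 0.3559^3 × 0.6441^2 = 0.187021
P(M+6) = 10 × 0.3559^2 × 0.6441^3 = 0.338467
P(M+8) = 5 × 0.3559^1 × 0.6441^4 = 0.306275
P(M+10) = 0.6441^5 = 0.110858
The M+6 peak is largest (0.338467); scaling to 100 gives 1.7 : 15.3 : 55.3 : 100.0 : 90.5 : 32.8.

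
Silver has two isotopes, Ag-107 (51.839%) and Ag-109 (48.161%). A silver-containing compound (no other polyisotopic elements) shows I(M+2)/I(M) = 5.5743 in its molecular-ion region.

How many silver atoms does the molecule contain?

The M+2/M ratio from n Ag atoms is n · q/p = n · 0.48161/0.51839.
n = 5.5743 × 0.51839/0.48161 = 6.00 ≈ 6

6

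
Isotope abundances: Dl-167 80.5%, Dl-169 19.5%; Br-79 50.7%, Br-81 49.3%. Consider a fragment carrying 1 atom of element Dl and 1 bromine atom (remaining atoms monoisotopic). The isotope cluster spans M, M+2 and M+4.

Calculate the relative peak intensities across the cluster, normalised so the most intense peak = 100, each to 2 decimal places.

82.33 : 100.00 : 19.39

Element Dl pattern (n=1): 0.8050 : 0.1950
Bromine pattern (n=1): 0.5070 : 0.4930
Convolve the two distributions (both contribute in 2-u steps):
  M: 0.8050×0.5070 = 0.408135
  M+2: 0.8050×0.4930 + 0.1950×0.5070 = 0.495730
  M+4: 0.1950×0.4930 = 0.096135
Scale to base peak (0.495730) = 100: 82.33 : 100.00 : 19.39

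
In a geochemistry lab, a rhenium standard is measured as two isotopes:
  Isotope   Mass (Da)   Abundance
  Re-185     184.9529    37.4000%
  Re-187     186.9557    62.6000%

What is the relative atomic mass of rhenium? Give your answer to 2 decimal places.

186.21 Da

Weight each isotope mass by its fractional abundance: 0.374000 × 184.9529 + 0.626000 × 186.9557
= 69.17238 + 117.03427 = 186.20665 Da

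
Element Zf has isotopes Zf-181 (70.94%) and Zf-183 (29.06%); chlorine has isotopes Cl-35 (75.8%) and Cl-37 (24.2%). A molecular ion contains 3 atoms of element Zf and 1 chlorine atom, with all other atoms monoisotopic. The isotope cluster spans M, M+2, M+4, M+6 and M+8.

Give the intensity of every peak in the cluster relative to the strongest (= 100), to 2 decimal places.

64.59 : 100.00 : 57.86 : 14.82 : 1.42

Element Zf pattern (n=3): 0.35700439 : 0.43873192 : 0.179723 : 0.02454069
Chlorine pattern (n=1): 0.7580 : 0.2420
Convolve the two distributions (both contribute in 2-u steps):
  M: 0.35700439×0.7580 = 0.270609
  M+2: 0.35700439×0.2420 + 0.43873192×0.7580 = 0.418954
  M+4: 0.43873192×0.2420 + 0.179723×0.7580 = 0.242403
  M+6: 0.179723×0.2420 + 0.02454069×0.7580 = 0.062095
  M+8: 0.02454069×0.2420 = 0.005939
Scale to base peak (0.418954) = 100: 64.59 : 100.00 : 57.86 : 14.82 : 1.42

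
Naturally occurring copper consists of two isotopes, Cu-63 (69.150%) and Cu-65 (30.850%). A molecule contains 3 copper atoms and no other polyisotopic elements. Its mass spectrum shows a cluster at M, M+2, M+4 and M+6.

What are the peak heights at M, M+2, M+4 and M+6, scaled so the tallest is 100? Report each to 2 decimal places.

74.72 : 100.00 : 44.61 : 6.63

Each Cu atom is independently Cu-63 (p = 0.69150) or Cu-65 (q = 0.30850); the cluster is the binomial expansion (p + q)^3.
P(M) = 0.69150^3 = 0.330656
P(M+2) = 3 × 0.69150^2 × 0.30850^1 = 0.442548
P(M+4) = 3 × 0.69150^1 × 0.30850^2 = 0.197435
P(M+6) = 0.30850^3 = 0.029361
The M+2 peak is largest (0.442548); scaling to 100 gives 74.72 : 100.00 : 44.61 : 6.63.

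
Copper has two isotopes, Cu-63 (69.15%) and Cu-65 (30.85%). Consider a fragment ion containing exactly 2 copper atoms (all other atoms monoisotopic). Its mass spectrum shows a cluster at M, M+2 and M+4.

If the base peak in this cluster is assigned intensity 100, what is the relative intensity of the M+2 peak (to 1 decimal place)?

(0.6915 + 0.3085)^2 gives M 0.4782, M+2 0.4267, M+4 0.0952; the largest is M.
P(M) = C(2,0) × 0.6915^2 × 0.3085^0 = 1 × 0.47817225 × 1.0000 = 0.478172 (base)
P(M+2) = C(2,1) × 0.6915^1 × 0.3085^1 = 2 × 0.6915 × 0.3085 = 0.426656
Relative intensity = 0.426656 / 0.478172 × 100 = 89.2

89.2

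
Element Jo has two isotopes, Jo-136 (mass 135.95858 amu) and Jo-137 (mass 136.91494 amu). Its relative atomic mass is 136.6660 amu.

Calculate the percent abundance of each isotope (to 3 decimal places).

Jo-136: 26.030%, Jo-137: 73.970%

Writing the weighted mean with unknown fraction x of Jo-136:
135.95858·x + 136.91494·(1 − x) = 136.6660
(135.95858 − 136.91494)·x = 136.6660 − 136.91494
x = -0.24894 / -0.95636 = 0.26030 → 26.030% Jo-136, 73.970% Jo-137.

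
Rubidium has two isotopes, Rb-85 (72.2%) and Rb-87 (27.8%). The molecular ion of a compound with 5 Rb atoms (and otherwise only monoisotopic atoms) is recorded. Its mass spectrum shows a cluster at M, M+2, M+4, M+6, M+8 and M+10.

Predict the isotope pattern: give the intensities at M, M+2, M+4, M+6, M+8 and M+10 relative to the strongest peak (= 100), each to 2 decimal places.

51.94 : 100.00 : 77.01 : 29.65 : 5.71 : 0.44

The 5 Rb atoms are independent, so intensities follow the terms of (0.722 + 0.278)^5.
P(M) = 0.722^5 = 0.196194
P(M+2) = 5 × 0.722^4 × 0.278^1 = 0.377714
P(M+4) = 10 × 0.722^3 × 0.278^2 = 0.290872
P(M+6) = 10 × 0.722^2 × 0.278^3 = 0.111998
P(M+8) = 5 × 0.722^1 × 0.278^4 = 0.021562
P(M+10) = 0.278^5 = 0.001660
The M+2 peak is largest (0.377714); scaling to 100 gives 51.94 : 100.00 : 77.01 : 29.65 : 5.71 : 0.44.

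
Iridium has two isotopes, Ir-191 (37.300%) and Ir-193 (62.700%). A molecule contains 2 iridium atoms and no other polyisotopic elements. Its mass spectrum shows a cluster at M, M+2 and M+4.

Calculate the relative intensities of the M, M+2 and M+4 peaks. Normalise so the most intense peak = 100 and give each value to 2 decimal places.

The 2 Ir atoms are independent, so intensities follow the terms of (0.37300 + 0.62700)^2.
P(M) = 0.37300^2 = 0.139129
P(M+2) = 2 × 0.37300^1 × 0.62700^1 = 0.467742
P(M+4) = 0.62700^2 = 0.393129
The M+2 peak is largest (0.467742); scaling to 100 gives 29.74 : 100.00 : 84.05.

29.74 : 100.00 : 84.05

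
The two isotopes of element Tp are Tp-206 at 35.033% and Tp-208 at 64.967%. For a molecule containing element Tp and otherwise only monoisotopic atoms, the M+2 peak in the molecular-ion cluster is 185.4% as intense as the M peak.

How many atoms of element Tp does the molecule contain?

1

The M+2/M ratio from n Tp atoms is n · q/p = n · 0.64967/0.35033.
n = 1.854 × 0.35033/0.64967 = 1.00 ≈ 1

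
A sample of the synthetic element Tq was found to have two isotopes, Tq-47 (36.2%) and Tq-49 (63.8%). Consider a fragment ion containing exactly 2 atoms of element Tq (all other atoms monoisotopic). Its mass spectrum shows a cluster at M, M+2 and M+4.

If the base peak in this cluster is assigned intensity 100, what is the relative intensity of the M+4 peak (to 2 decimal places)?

Binomial terms of (0.362 + 0.638)^2: M 0.1310, M+2 0.4619, M+4 0.4070 → M+2 is the base peak.
P(M+2) = C(2,1) × 0.362^1 × 0.638^1 = 2 × 0.3620 × 0.6380 = 0.461912 (base)
P(M+4) = C(2,2) × 0.362^0 × 0.638^2 = 1 × 1.0000 × 0.407044 = 0.407044
Relative intensity = 0.407044 / 0.461912 × 100 = 88.12

88.12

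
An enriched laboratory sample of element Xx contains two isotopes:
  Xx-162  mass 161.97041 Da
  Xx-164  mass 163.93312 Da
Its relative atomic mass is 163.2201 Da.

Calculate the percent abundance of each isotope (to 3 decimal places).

Xx-162: 36.328%, Xx-164: 63.672%

Let x be the fractional abundance of Xx-162; then Xx-164 has abundance 1 − x.
161.97041·x + 163.93312·(1 − x) = 163.2201
(161.97041 − 163.93312)·x = 163.2201 − 163.93312
x = -0.71302 / -1.96271 = 0.36328 → 36.328% Xx-162, 63.672% Xx-164.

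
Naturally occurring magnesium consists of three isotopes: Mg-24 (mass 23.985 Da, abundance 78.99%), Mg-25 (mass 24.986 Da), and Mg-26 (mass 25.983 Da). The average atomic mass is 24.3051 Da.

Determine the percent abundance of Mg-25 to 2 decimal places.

The remaining 21.01% is split between Mg-25 (fraction x) and Mg-26 (fraction 0.2101 − x).
Substituting: 24.986x + 25.983(0.2101 − x) = 5.3593485
(24.986 − 25.983)x = -0.0996798  ⇒  x = 0.09998, y = 0.11012
Mg-25: 10.00%, Mg-26: 11.01%.

10.00%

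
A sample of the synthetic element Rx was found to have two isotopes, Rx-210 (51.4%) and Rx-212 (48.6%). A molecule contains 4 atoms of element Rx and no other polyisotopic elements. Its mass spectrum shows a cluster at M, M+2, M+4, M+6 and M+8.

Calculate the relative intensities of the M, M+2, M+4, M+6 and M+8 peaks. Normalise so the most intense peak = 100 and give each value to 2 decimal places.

Each Rx atom is independently Rx-210 (p = 0.514) or Rx-212 (q = 0.486); the cluster is the binomial expansion (p + q)^4.
P(M) = 0.514^4 = 0.069800
P(M+2) = 4 × 0.514^3 × 0.486^1 = 0.263989
P(M+4) = 6 × 0.514^2 × 0.486^2 = 0.374412
P(M+6) = 4 × 0.514^1 × 0.486^3 = 0.236011
P(M+8) = 0.486^4 = 0.055789
The M+4 peak is largest (0.374412); scaling to 100 gives 18.64 : 70.51 : 100.00 : 63.04 : 14.90.

18.64 : 70.51 : 100.00 : 63.04 : 14.90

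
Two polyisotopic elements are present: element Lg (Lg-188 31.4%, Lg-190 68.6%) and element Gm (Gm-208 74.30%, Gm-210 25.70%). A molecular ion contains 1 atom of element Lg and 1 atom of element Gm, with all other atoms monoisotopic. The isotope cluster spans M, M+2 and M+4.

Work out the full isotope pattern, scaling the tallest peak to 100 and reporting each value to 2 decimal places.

Element Lg pattern (n=1): 0.3140 : 0.6860
Element Gm pattern (n=1): 0.7430 : 0.2570
Convolve the two distributions (both contribute in 2-u steps):
  M: 0.3140×0.7430 = 0.233302
  M+2: 0.3140×0.2570 + 0.6860×0.7430 = 0.590396
  M+4: 0.6860×0.2570 = 0.176302
Scale to base peak (0.590396) = 100: 39.52 : 100.00 : 29.86

39.52 : 100.00 : 29.86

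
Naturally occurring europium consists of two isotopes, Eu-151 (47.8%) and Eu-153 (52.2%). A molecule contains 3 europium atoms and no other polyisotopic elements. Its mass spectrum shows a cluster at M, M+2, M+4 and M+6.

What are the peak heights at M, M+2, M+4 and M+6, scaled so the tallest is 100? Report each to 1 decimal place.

28.0 : 91.6 : 100.0 : 36.4

The 3 Eu atoms are independent, so intensities follow the terms of (0.478 + 0.522)^3.
P(M) = 0.478^3 = 0.109215
P(M+2) = 3 × 0.478^2 × 0.522^1 = 0.357806
P(M+4) = 3 × 0.478^1 × 0.522^2 = 0.390742
P(M+6) = 0.522^3 = 0.142237
The M+4 peak is largest (0.390742); scaling to 100 gives 28.0 : 91.6 : 100.0 : 36.4.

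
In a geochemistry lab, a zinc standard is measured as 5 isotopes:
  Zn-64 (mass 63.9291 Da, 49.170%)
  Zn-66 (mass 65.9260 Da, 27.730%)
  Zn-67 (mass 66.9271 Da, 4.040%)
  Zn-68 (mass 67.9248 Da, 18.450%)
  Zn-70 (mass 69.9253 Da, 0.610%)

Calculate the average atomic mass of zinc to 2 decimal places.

Ar = Σ fᵢ·mᵢ = 0.49170 × 63.9291 + 0.27730 × 65.9260 + 0.04040 × 66.9271 + 0.18450 × 67.9248 + 0.00610 × 69.9253
= 31.43394 + 18.28128 + 2.70385 + 12.53213 + 0.42654 = 65.37774 Da

65.38 Da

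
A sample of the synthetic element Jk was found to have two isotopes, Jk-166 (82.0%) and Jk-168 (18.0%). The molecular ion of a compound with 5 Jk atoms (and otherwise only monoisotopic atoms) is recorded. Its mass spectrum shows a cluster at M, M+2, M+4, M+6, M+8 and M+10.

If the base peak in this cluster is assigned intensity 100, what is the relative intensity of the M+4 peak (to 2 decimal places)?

43.90

Binomial terms of (0.820 + 0.180)^5: M 0.3707, M+2 0.4069, M+4 0.1786, M+6 0.0392, M+8 0.0043, M+10 0.0002 → M+2 is the base peak.
P(M+2) = C(5,1) × 0.820^4 × 0.180^1 = 5 × 0.45212176 × 0.1800 = 0.406910 (base)
P(M+4) = C(5,2) × 0.820^3 × 0.180^2 = 10 × 0.551368 × 0.0324 = 0.178643
Relative intensity = 0.178643 / 0.406910 × 100 = 43.90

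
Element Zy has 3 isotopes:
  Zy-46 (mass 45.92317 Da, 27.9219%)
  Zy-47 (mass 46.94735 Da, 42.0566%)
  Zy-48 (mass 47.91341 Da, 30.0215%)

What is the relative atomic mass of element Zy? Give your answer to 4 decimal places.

46.9514 Da

The abundance-weighted mean is 0.279219 × 45.92317 + 0.420566 × 46.94735 + 0.300215 × 47.91341
= 12.822622 + 19.744459 + 14.384324 = 46.951405 Da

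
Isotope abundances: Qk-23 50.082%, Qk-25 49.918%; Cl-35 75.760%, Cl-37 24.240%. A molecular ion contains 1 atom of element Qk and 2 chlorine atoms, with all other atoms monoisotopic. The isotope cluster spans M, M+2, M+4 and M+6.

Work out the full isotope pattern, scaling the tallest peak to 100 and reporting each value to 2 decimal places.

61.10 : 100.00 : 45.23 : 6.23

Element Qk pattern (n=1): 0.50082 : 0.49918
Chlorine pattern (n=2): 0.57395776 : 0.36728448 : 0.05875776
Convolve the two distributions (both contribute in 2-u steps):
  M: 0.50082×0.57395776 = 0.287450
  M+2: 0.50082×0.36728448 + 0.49918×0.57395776 = 0.470452
  M+4: 0.50082×0.05875776 + 0.49918×0.36728448 = 0.212768
  M+6: 0.49918×0.05875776 = 0.029331
Scale to base peak (0.470452) = 100: 61.10 : 100.00 : 45.23 : 6.23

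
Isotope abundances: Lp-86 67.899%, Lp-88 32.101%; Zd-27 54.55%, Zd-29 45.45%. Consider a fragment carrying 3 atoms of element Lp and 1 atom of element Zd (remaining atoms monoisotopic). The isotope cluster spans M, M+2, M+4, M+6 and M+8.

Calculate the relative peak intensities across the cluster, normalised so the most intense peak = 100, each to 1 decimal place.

Element Lp pattern (n=3): 0.31303301 : 0.44398324 : 0.2099045 : 0.03307925
Element Zd pattern (n=1): 0.5455 : 0.4545
Convolve the two distributions (both contribute in 2-u steps):
  M: 0.31303301×0.5455 = 0.170760
  M+2: 0.31303301×0.4545 + 0.44398324×0.5455 = 0.384466
  M+4: 0.44398324×0.4545 + 0.2099045×0.5455 = 0.316293
  M+6: 0.2099045×0.4545 + 0.03307925×0.5455 = 0.113446
  M+8: 0.03307925×0.4545 = 0.015035
Scale to base peak (0.384466) = 100: 44.4 : 100.0 : 82.3 : 29.5 : 3.9

44.4 : 100.0 : 82.3 : 29.5 : 3.9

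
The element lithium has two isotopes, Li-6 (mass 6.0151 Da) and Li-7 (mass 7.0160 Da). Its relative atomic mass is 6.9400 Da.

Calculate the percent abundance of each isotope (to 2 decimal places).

Li-6: 7.59%, Li-7: 92.41%

Writing the weighted mean with unknown fraction x of Li-6:
6.0151·x + 7.0160·(1 − x) = 6.9400
(6.0151 − 7.0160)·x = 6.9400 − 7.0160
x = -0.0760 / -1.0009 = 0.07593 → 7.59% Li-6, 92.41% Li-7.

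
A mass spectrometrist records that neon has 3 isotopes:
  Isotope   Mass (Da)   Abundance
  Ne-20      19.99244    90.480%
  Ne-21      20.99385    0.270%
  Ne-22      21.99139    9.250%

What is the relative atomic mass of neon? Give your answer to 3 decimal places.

The abundance-weighted mean is 0.90480 × 19.99244 + 0.00270 × 20.99385 + 0.09250 × 21.99139
= 18.089160 + 0.056683 + 2.034204 = 20.180047 Da

20.180 Da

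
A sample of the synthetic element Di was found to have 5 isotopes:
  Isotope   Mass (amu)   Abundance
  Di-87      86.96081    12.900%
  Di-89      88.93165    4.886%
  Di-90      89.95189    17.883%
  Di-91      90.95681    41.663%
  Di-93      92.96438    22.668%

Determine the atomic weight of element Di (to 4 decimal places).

Ar = Σ fᵢ·mᵢ = 0.12900 × 86.96081 + 0.04886 × 88.93165 + 0.17883 × 89.95189 + 0.41663 × 90.95681 + 0.22668 × 92.96438
= 11.217944 + 4.345200 + 16.086096 + 37.895336 + 21.073166 = 90.617742 amu

90.6177 amu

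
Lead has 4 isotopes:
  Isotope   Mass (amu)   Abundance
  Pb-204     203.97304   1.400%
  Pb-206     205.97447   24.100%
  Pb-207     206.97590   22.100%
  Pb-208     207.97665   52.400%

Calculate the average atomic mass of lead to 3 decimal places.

The abundance-weighted mean is 0.01400 × 203.97304 + 0.24100 × 205.97447 + 0.22100 × 206.97590 + 0.52400 × 207.97665
= 2.855623 + 49.639847 + 45.741674 + 108.979765 = 207.216909 amu

207.217 amu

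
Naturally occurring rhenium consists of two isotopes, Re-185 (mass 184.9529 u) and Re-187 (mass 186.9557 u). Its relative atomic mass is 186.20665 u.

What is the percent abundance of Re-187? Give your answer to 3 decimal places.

62.600%

With x = fraction of Re-185 (so Re-187 is 1 − x):
184.9529·x + 186.9557·(1 − x) = 186.20665
(184.9529 − 186.9557)·x = 186.20665 − 186.9557
x = -0.74905 / -2.0028 = 0.37400 → 37.400% Re-185, 62.600% Re-187.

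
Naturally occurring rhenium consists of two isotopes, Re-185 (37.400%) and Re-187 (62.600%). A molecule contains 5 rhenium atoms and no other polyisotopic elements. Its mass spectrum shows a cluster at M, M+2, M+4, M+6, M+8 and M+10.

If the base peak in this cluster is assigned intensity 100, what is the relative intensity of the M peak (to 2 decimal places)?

2.13

(0.37400 + 0.62600)^5 gives M 0.0073, M+2 0.0612, M+4 0.2050, M+6 0.3431, M+8 0.2872, M+10 0.0961; the largest is M+6.
P(M+6) = C(5,3) × 0.37400^2 × 0.62600^3 = 10 × 0.139876 × 0.24531438 = 0.343136 (base)
P(M) = C(5,0) × 0.37400^5 × 0.62600^0 = 1 × 0.00731742 × 1.0000 = 0.007317
Relative intensity = 0.007317 / 0.343136 × 100 = 2.13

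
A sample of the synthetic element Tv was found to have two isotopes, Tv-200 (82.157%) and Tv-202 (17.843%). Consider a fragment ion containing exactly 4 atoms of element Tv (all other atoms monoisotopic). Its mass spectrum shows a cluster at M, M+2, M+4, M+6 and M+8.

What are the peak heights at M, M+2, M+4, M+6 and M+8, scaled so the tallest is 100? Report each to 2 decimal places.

The 4 Tv atoms are independent, so intensities follow the terms of (0.82157 + 0.17843)^4.
P(M) = 0.82157^4 = 0.455594
P(M+2) = 4 × 0.82157^3 × 0.17843^1 = 0.395787
P(M+4) = 6 × 0.82157^2 × 0.17843^2 = 0.128937
P(M+6) = 4 × 0.82157^1 × 0.17843^3 = 0.018668
P(M+8) = 0.17843^4 = 0.001014
The M peak is largest (0.455594); scaling to 100 gives 100.00 : 86.87 : 28.30 : 4.10 : 0.22.

100.00 : 86.87 : 28.30 : 4.10 : 0.22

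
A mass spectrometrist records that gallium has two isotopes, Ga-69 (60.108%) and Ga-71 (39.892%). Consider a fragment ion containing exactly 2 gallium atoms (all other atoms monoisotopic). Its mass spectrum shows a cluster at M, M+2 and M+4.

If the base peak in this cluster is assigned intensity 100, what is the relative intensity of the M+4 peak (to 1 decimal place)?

33.2

Binomial terms of (0.60108 + 0.39892)^2: M 0.3613, M+2 0.4796, M+4 0.1591 → M+2 is the base peak.
P(M+2) = C(2,1) × 0.60108^1 × 0.39892^1 = 2 × 0.60108 × 0.39892 = 0.479566 (base)
P(M+4) = C(2,2) × 0.60108^0 × 0.39892^2 = 1 × 1.0000 × 0.15913717 = 0.159137
Relative intensity = 0.159137 / 0.479566 × 100 = 33.2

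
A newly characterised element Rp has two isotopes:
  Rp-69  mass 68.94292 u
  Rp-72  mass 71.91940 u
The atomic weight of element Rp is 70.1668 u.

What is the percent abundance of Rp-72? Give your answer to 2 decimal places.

With x = fraction of Rp-69 (so Rp-72 is 1 − x):
68.94292·x + 71.91940·(1 − x) = 70.1668
(68.94292 − 71.91940)·x = 70.1668 − 71.91940
x = -1.75260 / -2.97648 = 0.58882 → 58.88% Rp-69, 41.12% Rp-72.

41.12%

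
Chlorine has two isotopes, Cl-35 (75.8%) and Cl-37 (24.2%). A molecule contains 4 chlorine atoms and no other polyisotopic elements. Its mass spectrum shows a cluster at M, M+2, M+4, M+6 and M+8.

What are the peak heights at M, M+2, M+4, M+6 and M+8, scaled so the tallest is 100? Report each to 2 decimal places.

78.31 : 100.00 : 47.89 : 10.19 : 0.81

Expanding (0.758 + 0.242)^4:
P(M) = 0.758^4 = 0.330124
P(M+2) = 4 × 0.758^3 × 0.242^1 = 0.421583
P(M+4) = 6 × 0.758^2 × 0.242^2 = 0.201893
P(M+6) = 4 × 0.758^1 × 0.242^3 = 0.042971
P(M+8) = 0.242^4 = 0.003430
The M+2 peak is largest (0.421583); scaling to 100 gives 78.31 : 100.00 : 47.89 : 10.19 : 0.81.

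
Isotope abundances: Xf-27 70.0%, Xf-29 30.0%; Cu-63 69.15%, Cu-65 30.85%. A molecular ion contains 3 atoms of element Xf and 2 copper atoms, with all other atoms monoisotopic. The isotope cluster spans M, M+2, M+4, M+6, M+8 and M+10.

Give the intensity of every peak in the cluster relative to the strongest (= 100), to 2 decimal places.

45.91 : 100.00 : 87.11 : 37.94 : 8.26 : 0.72

Element Xf pattern (n=3): 0.3430 : 0.4410 : 0.1890 : 0.0270
Copper pattern (n=2): 0.47817225 : 0.4266555 : 0.09517225
Convolve the two distributions (both contribute in 2-u steps):
  M: 0.3430×0.47817225 = 0.164013
  M+2: 0.3430×0.4266555 + 0.4410×0.47817225 = 0.357217
  M+4: 0.3430×0.09517225 + 0.4410×0.4266555 + 0.1890×0.47817225 = 0.311174
  M+6: 0.4410×0.09517225 + 0.1890×0.4266555 + 0.0270×0.47817225 = 0.135520
  M+8: 0.1890×0.09517225 + 0.0270×0.4266555 = 0.029507
  M+10: 0.0270×0.09517225 = 0.002570
Scale to base peak (0.357217) = 100: 45.91 : 100.00 : 87.11 : 37.94 : 8.26 : 0.72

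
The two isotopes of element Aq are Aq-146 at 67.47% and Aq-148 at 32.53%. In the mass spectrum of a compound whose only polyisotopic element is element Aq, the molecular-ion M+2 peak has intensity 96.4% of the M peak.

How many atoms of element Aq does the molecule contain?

2

With n Aq atoms, P(M+2)/P(M) = C(n,1)·p^(n−1)q / p^n = n·q/p = n · 0.3253/0.6747.
n = 0.964 × 0.6747/0.3253 = 2.00 ≈ 2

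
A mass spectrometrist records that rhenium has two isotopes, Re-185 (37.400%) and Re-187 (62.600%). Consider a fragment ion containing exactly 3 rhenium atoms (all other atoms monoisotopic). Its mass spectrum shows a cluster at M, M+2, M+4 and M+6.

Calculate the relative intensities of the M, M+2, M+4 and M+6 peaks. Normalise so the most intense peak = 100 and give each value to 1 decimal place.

Each Re atom is independently Re-185 (p = 0.37400) or Re-187 (q = 0.62600); the cluster is the binomial expansion (p + q)^3.
P(M) = 0.37400^3 = 0.052314
P(M+2) = 3 × 0.37400^2 × 0.62600^1 = 0.262687
P(M+4) = 3 × 0.37400^1 × 0.62600^2 = 0.439685
P(M+6) = 0.62600^3 = 0.245314
The M+4 peak is largest (0.439685); scaling to 100 gives 11.9 : 59.7 : 100.0 : 55.8.

11.9 : 59.7 : 100.0 : 55.8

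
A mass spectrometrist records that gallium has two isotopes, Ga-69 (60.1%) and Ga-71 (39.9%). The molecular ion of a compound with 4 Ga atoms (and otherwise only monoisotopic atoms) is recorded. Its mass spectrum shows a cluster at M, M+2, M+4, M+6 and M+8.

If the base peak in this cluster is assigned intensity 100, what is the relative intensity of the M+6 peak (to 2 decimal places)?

Binomial terms of (0.601 + 0.399)^4: M 0.1305, M+2 0.3465, M+4 0.3450, M+6 0.1527, M+8 0.0253 → M+2 is the base peak.
P(M+2) = C(4,1) × 0.601^3 × 0.399^1 = 4 × 0.2170818 × 0.3990 = 0.346463 (base)
P(M+6) = C(4,3) × 0.601^1 × 0.399^3 = 4 × 0.6010 × 0.0635212 = 0.152705
Relative intensity = 0.152705 / 0.346463 × 100 = 44.08

44.08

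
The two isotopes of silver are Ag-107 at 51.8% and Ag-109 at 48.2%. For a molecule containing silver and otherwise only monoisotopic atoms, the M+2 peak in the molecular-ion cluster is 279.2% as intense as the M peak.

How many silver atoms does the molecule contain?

3

For n independent Ag atoms, I(M+2)/I(M) = n · (abundance Ag-109) / (abundance Ag-107) = n · 0.482/0.518.
n = 2.792 × 0.518/0.482 = 3.00 ≈ 3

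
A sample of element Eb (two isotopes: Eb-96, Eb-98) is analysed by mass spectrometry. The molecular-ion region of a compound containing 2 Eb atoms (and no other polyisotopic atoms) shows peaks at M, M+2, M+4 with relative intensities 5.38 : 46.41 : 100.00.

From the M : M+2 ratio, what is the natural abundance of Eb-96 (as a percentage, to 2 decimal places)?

Let p = fractional abundance of Eb-96. I(M+2)/I(M) = [C(2,1)·p^1·(1−p)] / p^2 = 2·(1−p)/p = 46.41/5.38 = 8.6264
(1−p)/p = 8.6264/2 = 4.3132  ⇒  p = 1/(1 + 4.3132) = 0.1882
Eb-96: 18.82%, Eb-98: 81.18%.

18.82%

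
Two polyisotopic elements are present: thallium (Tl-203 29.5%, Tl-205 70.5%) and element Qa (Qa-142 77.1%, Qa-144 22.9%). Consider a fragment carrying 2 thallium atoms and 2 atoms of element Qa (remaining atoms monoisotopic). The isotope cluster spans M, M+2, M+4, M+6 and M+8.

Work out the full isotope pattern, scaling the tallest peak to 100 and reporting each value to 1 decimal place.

11.6 : 62.2 : 100.0 : 44.2 : 5.8

Thallium pattern (n=2): 0.087025 : 0.41595 : 0.497025
Element Qa pattern (n=2): 0.594441 : 0.353118 : 0.052441
Convolve the two distributions (both contribute in 2-u steps):
  M: 0.087025×0.594441 = 0.051731
  M+2: 0.087025×0.353118 + 0.41595×0.594441 = 0.277988
  M+4: 0.087025×0.052441 + 0.41595×0.353118 + 0.497025×0.594441 = 0.446895
  M+6: 0.41595×0.052441 + 0.497025×0.353118 = 0.197321
  M+8: 0.497025×0.052441 = 0.026064
Scale to base peak (0.446895) = 100: 11.6 : 62.2 : 100.0 : 44.2 : 5.8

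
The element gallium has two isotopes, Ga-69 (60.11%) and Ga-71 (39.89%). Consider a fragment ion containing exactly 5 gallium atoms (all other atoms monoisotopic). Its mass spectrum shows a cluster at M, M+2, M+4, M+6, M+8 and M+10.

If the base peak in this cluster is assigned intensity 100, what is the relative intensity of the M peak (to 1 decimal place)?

Term probabilities: M 0.0785, M+2 0.2604, M+4 0.3456, M+6 0.2293, M+8 0.0761, M+10 0.0101. Base peak = M+4.
P(M+4) = C(5,2) × 0.6011^3 × 0.3989^2 = 10 × 0.21719018 × 0.15912121 = 0.345596 (base)
P(M) = C(5,0) × 0.6011^5 × 0.3989^0 = 1 × 0.07847542 × 1.0000 = 0.078475
Relative intensity = 0.078475 / 0.345596 × 100 = 22.7

22.7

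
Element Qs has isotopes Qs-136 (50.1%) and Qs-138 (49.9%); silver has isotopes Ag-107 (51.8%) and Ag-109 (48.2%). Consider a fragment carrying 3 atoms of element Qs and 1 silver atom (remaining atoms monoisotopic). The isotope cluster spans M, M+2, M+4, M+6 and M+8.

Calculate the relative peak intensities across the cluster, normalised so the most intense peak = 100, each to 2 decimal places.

17.37 : 68.07 : 100.00 : 65.27 : 15.97

Element Qs pattern (n=3): 0.1257515 : 0.3757485 : 0.3742485 : 0.1242515
Silver pattern (n=1): 0.5180 : 0.4820
Convolve the two distributions (both contribute in 2-u steps):
  M: 0.1257515×0.5180 = 0.065139
  M+2: 0.1257515×0.4820 + 0.3757485×0.5180 = 0.255250
  M+4: 0.3757485×0.4820 + 0.3742485×0.5180 = 0.374972
  M+6: 0.3742485×0.4820 + 0.1242515×0.5180 = 0.244750
  M+8: 0.1242515×0.4820 = 0.059889
Scale to base peak (0.374972) = 100: 17.37 : 68.07 : 100.00 : 65.27 : 15.97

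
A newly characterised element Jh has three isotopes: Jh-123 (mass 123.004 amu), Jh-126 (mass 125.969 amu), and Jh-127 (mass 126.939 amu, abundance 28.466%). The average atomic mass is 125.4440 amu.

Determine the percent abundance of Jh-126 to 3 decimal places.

44.515%

Let x and y be the fractions of Jh-123 and Jh-126. Then x + y = 1 − 0.28466 = 0.71534 and 123.004x + 125.969y = 125.4440 − 0.28466×126.939 = 89.30954426.
Substituting: 123.004x + 125.969(0.71534 − x) = 89.30954426
(123.004 − 125.969)x = -0.8011202  ⇒  x = 0.27019, y = 0.44515
Jh-123: 27.019%, Jh-126: 44.515%.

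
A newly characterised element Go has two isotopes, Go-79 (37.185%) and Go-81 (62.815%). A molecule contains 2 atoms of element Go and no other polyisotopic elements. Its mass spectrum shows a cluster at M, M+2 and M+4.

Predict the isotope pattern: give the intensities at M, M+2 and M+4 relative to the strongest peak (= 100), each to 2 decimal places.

29.60 : 100.00 : 84.46

The 2 Go atoms are independent, so intensities follow the terms of (0.37185 + 0.62815)^2.
P(M) = 0.37185^2 = 0.138272
P(M+2) = 2 × 0.37185^1 × 0.62815^1 = 0.467155
P(M+4) = 0.62815^2 = 0.394572
The M+2 peak is largest (0.467155); scaling to 100 gives 29.60 : 100.00 : 84.46.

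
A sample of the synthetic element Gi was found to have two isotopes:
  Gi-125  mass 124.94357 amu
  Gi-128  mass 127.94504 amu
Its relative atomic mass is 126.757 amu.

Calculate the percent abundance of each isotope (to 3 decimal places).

Gi-125: 39.582%, Gi-128: 60.418%

With x = fraction of Gi-125 (so Gi-128 is 1 − x):
124.94357·x + 127.94504·(1 − x) = 126.757
(124.94357 − 127.94504)·x = 126.757 − 127.94504
x = -1.18804 / -3.00147 = 0.39582 → 39.582% Gi-125, 60.418% Gi-128.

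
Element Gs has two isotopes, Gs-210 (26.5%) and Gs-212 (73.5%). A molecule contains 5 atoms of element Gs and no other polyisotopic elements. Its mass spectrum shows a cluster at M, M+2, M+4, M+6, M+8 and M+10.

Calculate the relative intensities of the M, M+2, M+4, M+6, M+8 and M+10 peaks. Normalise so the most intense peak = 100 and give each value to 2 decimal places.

0.34 : 4.69 : 26.00 : 72.11 : 100.00 : 55.47

The 5 Gs atoms are independent, so intensities follow the terms of (0.265 + 0.735)^5.
P(M) = 0.265^5 = 0.001307
P(M+2) = 5 × 0.265^4 × 0.735^1 = 0.018123
P(M+4) = 10 × 0.265^3 × 0.735^2 = 0.100534
P(M+6) = 10 × 0.265^2 × 0.735^3 = 0.278839
P(M+8) = 5 × 0.265^1 × 0.735^4 = 0.386692
P(M+10) = 0.735^5 = 0.214505
The M+8 peak is largest (0.386692); scaling to 100 gives 0.34 : 4.69 : 26.00 : 72.11 : 100.00 : 55.47.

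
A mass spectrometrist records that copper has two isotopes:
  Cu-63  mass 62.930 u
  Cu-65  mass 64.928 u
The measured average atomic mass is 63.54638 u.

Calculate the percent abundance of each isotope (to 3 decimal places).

With x = fraction of Cu-63 (so Cu-65 is 1 − x):
62.930·x + 64.928·(1 − x) = 63.54638
(62.930 − 64.928)·x = 63.54638 − 64.928
x = -1.38162 / -1.998 = 0.69150 → 69.150% Cu-63, 30.850% Cu-65.

Cu-63: 69.150%, Cu-65: 30.850%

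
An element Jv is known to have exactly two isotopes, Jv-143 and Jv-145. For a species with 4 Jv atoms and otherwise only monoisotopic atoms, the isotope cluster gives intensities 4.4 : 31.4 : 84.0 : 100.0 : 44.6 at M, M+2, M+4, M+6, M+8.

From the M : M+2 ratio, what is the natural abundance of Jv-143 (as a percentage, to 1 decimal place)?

35.9%

Let p = fractional abundance of Jv-143. I(M+2)/I(M) = [C(4,1)·p^3·(1−p)] / p^4 = 4·(1−p)/p = 31.4/4.4 = 7.1364
(1−p)/p = 7.1364/4 = 1.7841  ⇒  p = 1/(1 + 1.7841) = 0.3592
Jv-143: 35.9%, Jv-145: 64.1%.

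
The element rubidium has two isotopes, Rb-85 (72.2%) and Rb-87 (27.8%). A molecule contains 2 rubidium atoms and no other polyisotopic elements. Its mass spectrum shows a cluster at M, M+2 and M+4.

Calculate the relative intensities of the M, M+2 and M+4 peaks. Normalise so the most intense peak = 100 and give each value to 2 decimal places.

Each Rb atom is independently Rb-85 (p = 0.722) or Rb-87 (q = 0.278); the cluster is the binomial expansion (p + q)^2.
P(M) = 0.722^2 = 0.521284
P(M+2) = 2 × 0.722^1 × 0.278^1 = 0.401432
P(M+4) = 0.278^2 = 0.077284
The M peak is largest (0.521284); scaling to 100 gives 100.00 : 77.01 : 14.83.

100.00 : 77.01 : 14.83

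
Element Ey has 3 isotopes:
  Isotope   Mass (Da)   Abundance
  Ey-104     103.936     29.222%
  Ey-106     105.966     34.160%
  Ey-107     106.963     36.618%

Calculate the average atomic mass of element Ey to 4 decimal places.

The abundance-weighted mean is 0.29222 × 103.936 + 0.34160 × 105.966 + 0.36618 × 106.963
= 30.37218 + 36.19799 + 39.16771 = 105.73788 Da

105.7379 Da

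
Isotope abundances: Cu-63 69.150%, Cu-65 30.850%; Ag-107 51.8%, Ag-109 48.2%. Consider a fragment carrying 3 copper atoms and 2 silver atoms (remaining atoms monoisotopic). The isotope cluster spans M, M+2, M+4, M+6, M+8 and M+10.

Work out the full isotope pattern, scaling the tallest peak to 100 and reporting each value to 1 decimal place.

25.3 : 80.9 : 100.0 : 59.7 : 17.3 : 1.9

Copper pattern (n=3): 0.33065611 : 0.44254842 : 0.19743483 : 0.02936064
Silver pattern (n=2): 0.268324 : 0.499352 : 0.232324
Convolve the two distributions (both contribute in 2-u steps):
  M: 0.33065611×0.268324 = 0.088723
  M+2: 0.33065611×0.499352 + 0.44254842×0.268324 = 0.283860
  M+4: 0.33065611×0.232324 + 0.44254842×0.499352 + 0.19743483×0.268324 = 0.350783
  M+6: 0.44254842×0.232324 + 0.19743483×0.499352 + 0.02936064×0.268324 = 0.209282
  M+8: 0.19743483×0.232324 + 0.02936064×0.499352 = 0.060530
  M+10: 0.02936064×0.232324 = 0.006821
Scale to base peak (0.350783) = 100: 25.3 : 80.9 : 100.0 : 59.7 : 17.3 : 1.9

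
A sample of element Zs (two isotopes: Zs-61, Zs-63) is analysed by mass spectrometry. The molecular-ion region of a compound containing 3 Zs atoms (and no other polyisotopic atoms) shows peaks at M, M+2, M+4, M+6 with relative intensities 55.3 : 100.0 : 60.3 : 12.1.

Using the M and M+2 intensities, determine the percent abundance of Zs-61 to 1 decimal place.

If p is the fraction of Zs that is Zs-61, then I(M+2)/I(M) = [C(3,1)·p^2·(1−p)] / p^3 = 3·(1−p)/p = 100.0/55.3 = 1.8083
(1−p)/p = 1.8083/3 = 0.6028  ⇒  p = 1/(1 + 0.6028) = 0.6239
Zs-61: 62.4%, Zs-63: 37.6%.

62.4%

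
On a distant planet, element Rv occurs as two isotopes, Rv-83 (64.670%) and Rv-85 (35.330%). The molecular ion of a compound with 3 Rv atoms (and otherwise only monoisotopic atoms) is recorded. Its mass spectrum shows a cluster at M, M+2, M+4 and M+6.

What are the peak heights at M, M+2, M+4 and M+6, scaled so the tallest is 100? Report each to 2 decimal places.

61.02 : 100.00 : 54.63 : 9.95

Each Rv atom is independently Rv-83 (p = 0.64670) or Rv-85 (q = 0.35330); the cluster is the binomial expansion (p + q)^3.
P(M) = 0.64670^3 = 0.270463
P(M+2) = 3 × 0.64670^2 × 0.35330^1 = 0.443272
P(M+4) = 3 × 0.64670^1 × 0.35330^2 = 0.242165
P(M+6) = 0.35330^3 = 0.044099
The M+2 peak is largest (0.443272); scaling to 100 gives 61.02 : 100.00 : 54.63 : 9.95.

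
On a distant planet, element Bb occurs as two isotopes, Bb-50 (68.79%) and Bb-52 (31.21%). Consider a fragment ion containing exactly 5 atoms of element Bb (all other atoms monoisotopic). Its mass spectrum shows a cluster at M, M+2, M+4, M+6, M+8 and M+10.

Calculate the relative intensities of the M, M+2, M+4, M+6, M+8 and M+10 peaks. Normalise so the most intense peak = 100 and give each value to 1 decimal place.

44.1 : 100.0 : 90.7 : 41.2 : 9.3 : 0.8

Expanding (0.6879 + 0.3121)^5:
P(M) = 0.6879^5 = 0.154038
P(M+2) = 5 × 0.6879^4 × 0.3121^1 = 0.349434
P(M+4) = 10 × 0.6879^3 × 0.3121^2 = 0.317076
P(M+6) = 10 × 0.6879^2 × 0.3121^3 = 0.143857
P(M+8) = 5 × 0.6879^1 × 0.3121^4 = 0.032634
P(M+10) = 0.3121^5 = 0.002961
The M+2 peak is largest (0.349434); scaling to 100 gives 44.1 : 100.0 : 90.7 : 41.2 : 9.3 : 0.8.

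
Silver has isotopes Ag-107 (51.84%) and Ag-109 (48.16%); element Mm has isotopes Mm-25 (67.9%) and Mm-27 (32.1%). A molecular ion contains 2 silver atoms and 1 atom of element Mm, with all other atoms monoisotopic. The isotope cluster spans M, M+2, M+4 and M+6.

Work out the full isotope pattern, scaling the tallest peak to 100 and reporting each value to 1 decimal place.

Silver pattern (n=2): 0.26873856 : 0.49932288 : 0.23193856
Element Mm pattern (n=1): 0.6790 : 0.3210
Convolve the two distributions (both contribute in 2-u steps):
  M: 0.26873856×0.6790 = 0.182473
  M+2: 0.26873856×0.3210 + 0.49932288×0.6790 = 0.425305
  M+4: 0.49932288×0.3210 + 0.23193856×0.6790 = 0.317769
  M+6: 0.23193856×0.3210 = 0.074452
Scale to base peak (0.425305) = 100: 42.9 : 100.0 : 74.7 : 17.5

42.9 : 100.0 : 74.7 : 17.5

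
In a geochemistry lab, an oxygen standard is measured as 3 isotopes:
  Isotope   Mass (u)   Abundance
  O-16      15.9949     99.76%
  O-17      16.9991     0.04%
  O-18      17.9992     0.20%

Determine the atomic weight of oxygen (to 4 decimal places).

The abundance-weighted mean is 0.9976 × 15.9949 + 0.0004 × 16.9991 + 0.0020 × 17.9992
= 15.95651 + 0.00680 + 0.03600 = 15.99931 u

15.9993 u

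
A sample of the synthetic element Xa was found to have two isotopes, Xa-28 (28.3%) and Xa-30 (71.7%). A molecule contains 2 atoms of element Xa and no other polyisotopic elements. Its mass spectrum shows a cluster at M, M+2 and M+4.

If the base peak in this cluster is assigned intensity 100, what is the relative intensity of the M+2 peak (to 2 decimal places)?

78.94

(0.283 + 0.717)^2 gives M 0.0801, M+2 0.4058, M+4 0.5141; the largest is M+4.
P(M+4) = C(2,2) × 0.283^0 × 0.717^2 = 1 × 1.0000 × 0.514089 = 0.514089 (base)
P(M+2) = C(2,1) × 0.283^1 × 0.717^1 = 2 × 0.2830 × 0.7170 = 0.405822
Relative intensity = 0.405822 / 0.514089 × 100 = 78.94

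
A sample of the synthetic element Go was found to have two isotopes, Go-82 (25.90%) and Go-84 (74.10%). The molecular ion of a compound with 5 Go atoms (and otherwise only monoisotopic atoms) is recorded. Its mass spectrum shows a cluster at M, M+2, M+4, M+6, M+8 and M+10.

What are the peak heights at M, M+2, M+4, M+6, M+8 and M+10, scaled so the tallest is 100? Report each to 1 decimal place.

0.3 : 4.3 : 24.4 : 69.9 : 100.0 : 57.2

The 5 Go atoms are independent, so intensities follow the terms of (0.2590 + 0.7410)^5.
P(M) = 0.2590^5 = 0.001165
P(M+2) = 5 × 0.2590^4 × 0.7410^1 = 0.016672
P(M+4) = 10 × 0.2590^3 × 0.7410^2 = 0.095397
P(M+6) = 10 × 0.2590^2 × 0.7410^3 = 0.272932
P(M+8) = 5 × 0.2590^1 × 0.7410^4 = 0.390429
P(M+10) = 0.7410^5 = 0.223404
The M+8 peak is largest (0.390429); scaling to 100 gives 0.3 : 4.3 : 24.4 : 69.9 : 100.0 : 57.2.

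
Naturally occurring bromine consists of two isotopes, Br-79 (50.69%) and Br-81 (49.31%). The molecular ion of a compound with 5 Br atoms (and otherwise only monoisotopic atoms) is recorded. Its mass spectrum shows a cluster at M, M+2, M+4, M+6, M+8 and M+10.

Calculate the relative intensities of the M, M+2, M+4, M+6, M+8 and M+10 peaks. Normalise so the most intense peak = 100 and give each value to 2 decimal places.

The 5 Br atoms are independent, so intensities follow the terms of (0.5069 + 0.4931)^5.
P(M) = 0.5069^5 = 0.033467
P(M+2) = 5 × 0.5069^4 × 0.4931^1 = 0.162777
P(M+4) = 10 × 0.5069^3 × 0.4931^2 = 0.316692
P(M+6) = 10 × 0.5069^2 × 0.4931^3 = 0.308070
P(M+8) = 5 × 0.5069^1 × 0.4931^4 = 0.149842
P(M+10) = 0.4931^5 = 0.029152
The M+4 peak is largest (0.316692); scaling to 100 gives 10.57 : 51.40 : 100.00 : 97.28 : 47.31 : 9.21.

10.57 : 51.40 : 100.00 : 97.28 : 47.31 : 9.21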